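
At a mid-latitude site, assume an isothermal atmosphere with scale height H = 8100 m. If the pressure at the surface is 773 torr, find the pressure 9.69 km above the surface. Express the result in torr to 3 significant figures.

P ≈ 234 torr

Barometric formula: P = P₀ exp(−z/H).
z/H = 9690.0/8100.0 = 1.1963; exp(−1.1963) = 0.30231.
P = 773 × 0.30231 = 233.69 torr.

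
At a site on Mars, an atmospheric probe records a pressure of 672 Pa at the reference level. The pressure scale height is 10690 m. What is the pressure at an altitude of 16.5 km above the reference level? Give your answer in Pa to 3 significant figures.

P ≈ 144 Pa

Barometric formula: P = P₀ exp(−z/H).
z/H = 16500/10690 = 1.5435; exp(−1.5435) = 0.21363.
P = 672 × 0.21363 = 143.56 Pa.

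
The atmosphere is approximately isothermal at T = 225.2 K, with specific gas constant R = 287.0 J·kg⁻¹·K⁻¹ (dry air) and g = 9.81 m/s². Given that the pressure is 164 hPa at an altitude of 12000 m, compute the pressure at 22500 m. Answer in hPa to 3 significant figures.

Scale height: H = RT/g = 287.0 × 225.2 / 9.81 = 6588.4 m.
Between two levels, P₂ = P₁ exp(−Δz/H) with Δz = z₂ − z₁.
Δz = 22500 − 12000 = 10500 m; Δz/H = 10500/6588.4 = 1.5937.
P₂ = 164 × exp(−1.5937) = 164 × 0.20317 = 33.320 hPa.

P ≈ 33.3 hPa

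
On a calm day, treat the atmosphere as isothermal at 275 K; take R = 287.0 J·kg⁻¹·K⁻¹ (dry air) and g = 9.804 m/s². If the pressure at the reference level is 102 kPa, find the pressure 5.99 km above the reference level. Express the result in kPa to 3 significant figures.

Scale height: H = RT/g = 287.0 × 275 / 9.804 = 8050.3 m.
Barometric formula: P = P₀ exp(−z/H).
z/H = 5990.0/8050.3 = 0.74407; exp(−0.74407) = 0.47518.
P = 102 × 0.47518 = 48.468 kPa.

P ≈ 48.5 kPa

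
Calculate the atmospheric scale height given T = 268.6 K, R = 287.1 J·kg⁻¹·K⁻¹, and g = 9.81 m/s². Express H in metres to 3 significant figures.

The scale height of an isothermal atmosphere is H = RT/g.
H = 287.1 × 268.6 / 9.81 = 77115/9.81 = 7860.9 m.

H ≈ 7860 m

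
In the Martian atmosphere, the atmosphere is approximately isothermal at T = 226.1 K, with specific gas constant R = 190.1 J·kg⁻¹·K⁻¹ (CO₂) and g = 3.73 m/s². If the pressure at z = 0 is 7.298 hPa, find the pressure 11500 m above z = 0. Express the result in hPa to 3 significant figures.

P ≈ 2.69 hPa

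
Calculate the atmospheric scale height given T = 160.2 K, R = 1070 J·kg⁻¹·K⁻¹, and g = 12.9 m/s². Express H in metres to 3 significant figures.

H ≈ 13300 m

The scale height of an isothermal atmosphere is H = RT/g.
H = 1070 × 160.2 / 12.9 = 171410/12.9 = 13288 m.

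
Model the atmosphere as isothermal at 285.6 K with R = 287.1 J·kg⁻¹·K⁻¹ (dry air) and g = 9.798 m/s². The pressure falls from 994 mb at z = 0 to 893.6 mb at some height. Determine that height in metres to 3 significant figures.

z ≈ 891 m

Scale height: H = RT/g = 287.1 × 285.6 / 9.798 = 8368.6 m.
Invert the barometric formula: z = H ln(P₀/P).
P₀/P = 994/893.6 = 1.1124; ln(1.1124) = 0.10652.
z = 8368.6 × 0.10652 = 891.42 m.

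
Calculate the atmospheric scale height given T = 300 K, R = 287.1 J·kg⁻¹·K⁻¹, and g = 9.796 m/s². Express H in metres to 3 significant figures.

H ≈ 8790 m

The scale height of an isothermal atmosphere is H = RT/g.
H = 287.1 × 300 / 9.796 = 86130/9.796 = 8792.4 m.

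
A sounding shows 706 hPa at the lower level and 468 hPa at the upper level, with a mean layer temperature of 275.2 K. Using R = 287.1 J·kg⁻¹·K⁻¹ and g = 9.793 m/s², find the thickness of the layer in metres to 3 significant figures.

Hypsometric equation: Δz = (R T̄/g) ln(P₁/P₂).
R T̄/g = 287.1 × 275.2 / 9.793 = 8068.0 m.
ln(706/468) = ln(1.5085) = 0.41112.
Δz = 8068.0 × 0.41112 = 3316.9 m.

Δz ≈ 3320 m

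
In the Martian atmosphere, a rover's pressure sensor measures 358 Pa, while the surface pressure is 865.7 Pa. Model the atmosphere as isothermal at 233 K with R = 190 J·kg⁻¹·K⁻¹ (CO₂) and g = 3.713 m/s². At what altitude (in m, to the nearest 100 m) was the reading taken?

z ≈ 10500 m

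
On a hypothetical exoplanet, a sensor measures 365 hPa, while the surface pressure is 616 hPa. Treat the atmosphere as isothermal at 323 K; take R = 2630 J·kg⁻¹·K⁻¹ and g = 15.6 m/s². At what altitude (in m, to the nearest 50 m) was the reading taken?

Scale height: H = RT/g = 2630 × 323 / 15.6 = 54454 m.
Invert the barometric formula: z = H ln(P₀/P).
P₀/P = 616/365 = 1.6877; ln(1.6877) = 0.52337.
z = 54454 × 0.52337 = 28500 m.

z ≈ 28500 m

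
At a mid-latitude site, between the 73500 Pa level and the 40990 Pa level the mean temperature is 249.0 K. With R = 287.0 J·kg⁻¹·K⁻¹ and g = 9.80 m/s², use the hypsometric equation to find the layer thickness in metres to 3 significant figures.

Hypsometric equation: Δz = (R T̄/g) ln(P₁/P₂).
R T̄/g = 287.0 × 249.0 / 9.80 = 7292.1 m.
ln(73500/40990) = ln(1.7931) = 0.58395.
Δz = 7292.1 × 0.58395 = 4258.2 m.

Δz ≈ 4260 m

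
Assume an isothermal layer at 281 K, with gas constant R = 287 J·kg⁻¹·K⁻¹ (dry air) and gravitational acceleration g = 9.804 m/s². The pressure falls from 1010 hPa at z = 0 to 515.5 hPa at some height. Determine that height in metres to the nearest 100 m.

z ≈ 5500 m

Scale height: H = RT/g = 287 × 281 / 9.804 = 8225.9 m.
Invert the barometric formula: z = H ln(P₀/P).
P₀/P = 1010/515.5 = 1.9593; ln(1.9593) = 0.67259.
z = 8225.9 × 0.67259 = 5532.7 m.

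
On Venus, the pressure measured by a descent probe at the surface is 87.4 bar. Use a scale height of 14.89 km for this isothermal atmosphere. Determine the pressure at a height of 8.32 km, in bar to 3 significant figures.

P ≈ 50.0 bar

Barometric formula: P = P₀ exp(−z/H).
z/H = 8320.0/14890 = 0.55876; exp(−0.55876) = 0.57192.
P = 87.4 × 0.57192 = 49.986 bar.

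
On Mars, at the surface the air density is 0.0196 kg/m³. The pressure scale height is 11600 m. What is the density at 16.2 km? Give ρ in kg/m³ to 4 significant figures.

In an isothermal atmosphere, density decays like pressure: ρ = ρ₀ exp(−z/H).
z/H = 16200/11600 = 1.3966; exp(−1.3966) = 0.24744.
ρ = 0.0196 × 0.24744 = 0.0048498 kg/m³.

ρ ≈ 0.004850 kg/m³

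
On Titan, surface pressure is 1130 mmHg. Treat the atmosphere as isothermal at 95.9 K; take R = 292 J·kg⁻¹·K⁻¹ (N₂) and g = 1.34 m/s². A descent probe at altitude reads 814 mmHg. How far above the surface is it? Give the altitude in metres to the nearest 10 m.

Scale height: H = RT/g = 292 × 95.9 / 1.34 = 20898 m.
Invert the barometric formula: z = H ln(P₀/P).
P₀/P = 1130/814 = 1.3882; ln(1.3882) = 0.32801.
z = 20898 × 0.32801 = 6854.8 m.

z ≈ 6850 m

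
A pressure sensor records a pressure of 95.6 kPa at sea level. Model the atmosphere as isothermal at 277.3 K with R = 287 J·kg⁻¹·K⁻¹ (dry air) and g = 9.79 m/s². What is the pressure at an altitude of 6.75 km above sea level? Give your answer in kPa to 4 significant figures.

Scale height: H = RT/g = 287 × 277.3 / 9.79 = 8129.2 m.
Barometric formula: P = P₀ exp(−z/H).
z/H = 6750.0/8129.2 = 0.83034; exp(−0.83034) = 0.43590.
P = 95.6 × 0.43590 = 41.672 kPa.

P ≈ 41.67 kPa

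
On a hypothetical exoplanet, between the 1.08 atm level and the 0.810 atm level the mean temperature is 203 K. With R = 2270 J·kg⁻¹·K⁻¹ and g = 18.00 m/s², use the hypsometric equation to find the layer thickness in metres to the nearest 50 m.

Hypsometric equation: Δz = (R T̄/g) ln(P₁/P₂).
R T̄/g = 2270 × 203 / 18.00 = 25601 m.
ln(1.08/0.810) = ln(1.3333) = 0.28766.
Δz = 25601 × 0.28766 = 7364.4 m.

Δz ≈ 7350 m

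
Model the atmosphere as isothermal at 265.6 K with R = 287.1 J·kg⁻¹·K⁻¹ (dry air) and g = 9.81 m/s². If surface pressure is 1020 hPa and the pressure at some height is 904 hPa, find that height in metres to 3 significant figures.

z ≈ 938 m

Scale height: H = RT/g = 287.1 × 265.6 / 9.81 = 7773.1 m.
Invert the barometric formula: z = H ln(P₀/P).
P₀/P = 1020/904 = 1.1283; ln(1.1283) = 0.12071.
z = 7773.1 × 0.12071 = 938.29 m.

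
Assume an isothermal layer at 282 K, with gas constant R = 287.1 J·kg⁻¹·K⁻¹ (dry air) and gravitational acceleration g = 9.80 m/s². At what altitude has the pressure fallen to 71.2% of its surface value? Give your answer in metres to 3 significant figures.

z ≈ 2810 m

Scale height: H = RT/g = 287.1 × 282 / 9.80 = 8261.4 m.
Set P/P₀ = exp(−z/H) = 0.712, so z = −H ln(0.712).
−ln(0.712) = 0.33968; z = 8261.4 × 0.33968 = 2806.2 m.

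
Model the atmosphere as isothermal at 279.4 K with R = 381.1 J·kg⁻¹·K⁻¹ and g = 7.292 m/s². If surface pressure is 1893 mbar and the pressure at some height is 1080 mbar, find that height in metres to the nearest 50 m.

z ≈ 8200 m

Scale height: H = RT/g = 381.1 × 279.4 / 7.292 = 14602 m.
Invert the barometric formula: z = H ln(P₀/P).
P₀/P = 1893/1080 = 1.7528; ln(1.7528) = 0.56121.
z = 14602 × 0.56121 = 8194.8 m.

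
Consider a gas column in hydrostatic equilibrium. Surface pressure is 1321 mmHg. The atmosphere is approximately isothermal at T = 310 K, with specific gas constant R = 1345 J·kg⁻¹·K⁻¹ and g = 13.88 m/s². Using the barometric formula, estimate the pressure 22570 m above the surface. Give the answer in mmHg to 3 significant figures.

P ≈ 623 mmHg

Scale height: H = RT/g = 1345 × 310 / 13.88 = 30040 m.
Barometric formula: P = P₀ exp(−z/H).
z/H = 22570/30040 = 0.75133; exp(−0.75133) = 0.47174.
P = 1321 × 0.47174 = 623.17 mmHg.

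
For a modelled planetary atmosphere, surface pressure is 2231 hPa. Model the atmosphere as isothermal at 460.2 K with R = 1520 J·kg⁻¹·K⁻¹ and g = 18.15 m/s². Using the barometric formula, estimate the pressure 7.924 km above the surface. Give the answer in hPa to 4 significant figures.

P ≈ 1816 hPa

Scale height: H = RT/g = 1520 × 460.2 / 18.15 = 38540 m.
Barometric formula: P = P₀ exp(−z/H).
z/H = 7924.0/38540 = 0.20560; exp(−0.20560) = 0.81416.
P = 2231 × 0.81416 = 1816.4 hPa.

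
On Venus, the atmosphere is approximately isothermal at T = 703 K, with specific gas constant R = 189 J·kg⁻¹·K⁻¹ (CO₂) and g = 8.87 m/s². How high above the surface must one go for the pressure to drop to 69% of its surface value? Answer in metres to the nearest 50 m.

Scale height: H = RT/g = 189 × 703 / 8.87 = 14979 m.
Set P/P₀ = exp(−z/H) = 0.69, so z = −H ln(0.69).
−ln(0.69) = 0.37106; z = 14979 × 0.37106 = 5558.1 m.

z ≈ 5550 m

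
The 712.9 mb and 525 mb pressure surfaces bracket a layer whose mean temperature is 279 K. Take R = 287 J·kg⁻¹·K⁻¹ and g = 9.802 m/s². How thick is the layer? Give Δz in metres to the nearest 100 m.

Δz ≈ 2500 m

Hypsometric equation: Δz = (R T̄/g) ln(P₁/P₂).
R T̄/g = 287 × 279 / 9.802 = 8169.0 m.
ln(712.9/525) = ln(1.3579) = 0.30594.
Δz = 8169.0 × 0.30594 = 2499.2 m.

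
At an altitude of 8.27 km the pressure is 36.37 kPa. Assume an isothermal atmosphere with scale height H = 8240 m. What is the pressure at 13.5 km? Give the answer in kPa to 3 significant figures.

P ≈ 19.3 kPa

Between two levels, P₂ = P₁ exp(−Δz/H) with Δz = z₂ − z₁.
Δz = 13500 − 8270.0 = 5230.0 m; Δz/H = 5230.0/8240.0 = 0.63471.
P₂ = 36.37 × exp(−0.63471) = 36.37 × 0.53009 = 19.279 kPa.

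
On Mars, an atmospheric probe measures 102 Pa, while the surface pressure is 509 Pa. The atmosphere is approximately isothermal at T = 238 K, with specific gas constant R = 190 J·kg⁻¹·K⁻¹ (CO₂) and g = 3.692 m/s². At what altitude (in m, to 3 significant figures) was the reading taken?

Scale height: H = RT/g = 190 × 238 / 3.692 = 12248 m.
Invert the barometric formula: z = H ln(P₀/P).
P₀/P = 509/102 = 4.9902; ln(4.9902) = 1.6075.
z = 12248 × 1.6075 = 19689 m.

z ≈ 19700 m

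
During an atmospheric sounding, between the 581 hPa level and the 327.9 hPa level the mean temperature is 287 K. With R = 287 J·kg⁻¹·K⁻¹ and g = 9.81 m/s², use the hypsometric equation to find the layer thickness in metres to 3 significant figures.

Δz ≈ 4800 m

Hypsometric equation: Δz = (R T̄/g) ln(P₁/P₂).
R T̄/g = 287 × 287 / 9.81 = 8396.4 m.
ln(581/327.9) = ln(1.7719) = 0.57205.
Δz = 8396.4 × 0.57205 = 4803.2 m.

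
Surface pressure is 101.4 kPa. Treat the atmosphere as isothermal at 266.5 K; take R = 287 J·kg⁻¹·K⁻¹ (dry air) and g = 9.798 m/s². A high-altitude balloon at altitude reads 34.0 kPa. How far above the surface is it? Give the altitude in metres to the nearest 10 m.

Scale height: H = RT/g = 287 × 266.5 / 9.798 = 7806.2 m.
Invert the barometric formula: z = H ln(P₀/P).
P₀/P = 101.4/34.0 = 2.9824; ln(2.9824) = 1.0927.
z = 7806.2 × 1.0927 = 8529.8 m.

z ≈ 8530 m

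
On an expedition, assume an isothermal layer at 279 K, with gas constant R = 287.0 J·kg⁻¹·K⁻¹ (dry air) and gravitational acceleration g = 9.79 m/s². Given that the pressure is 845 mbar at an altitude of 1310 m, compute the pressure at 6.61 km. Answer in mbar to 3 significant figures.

P ≈ 442 mbar

Scale height: H = RT/g = 287.0 × 279 / 9.79 = 8179.1 m.
Between two levels, P₂ = P₁ exp(−Δz/H) with Δz = z₂ − z₁.
Δz = 6610.0 − 1310.0 = 5300.0 m; Δz/H = 5300.0/8179.1 = 0.64799.
P₂ = 845 × exp(−0.64799) = 845 × 0.52310 = 442.02 mbar.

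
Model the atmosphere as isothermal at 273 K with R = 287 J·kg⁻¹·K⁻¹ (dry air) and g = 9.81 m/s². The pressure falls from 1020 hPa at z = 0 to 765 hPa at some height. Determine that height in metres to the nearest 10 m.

z ≈ 2300 m

Scale height: H = RT/g = 287 × 273 / 9.81 = 7986.9 m.
Invert the barometric formula: z = H ln(P₀/P).
P₀/P = 1020/765 = 1.3333; ln(1.3333) = 0.28766.
z = 7986.9 × 0.28766 = 2297.5 m.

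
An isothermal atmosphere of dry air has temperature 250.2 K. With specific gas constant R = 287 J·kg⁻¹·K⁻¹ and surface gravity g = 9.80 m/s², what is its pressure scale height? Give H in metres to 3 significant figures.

The scale height of an isothermal atmosphere is H = RT/g.
H = 287 × 250.2 / 9.80 = 71807/9.80 = 7327.2 m.

H ≈ 7330 m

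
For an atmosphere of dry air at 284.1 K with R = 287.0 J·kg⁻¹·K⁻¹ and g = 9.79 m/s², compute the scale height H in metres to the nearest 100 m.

The scale height of an isothermal atmosphere is H = RT/g.
H = 287.0 × 284.1 / 9.79 = 81537/9.79 = 8328.6 m.

H ≈ 8300 m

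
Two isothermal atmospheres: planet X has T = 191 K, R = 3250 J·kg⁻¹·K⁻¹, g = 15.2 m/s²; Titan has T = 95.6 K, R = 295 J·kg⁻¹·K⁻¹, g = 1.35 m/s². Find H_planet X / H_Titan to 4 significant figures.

H_planet X/H_Titan ≈ 1.955

H = RT/g for each body.
H_planet X = 3250 × 191 / 15.2 = 40839 m.
H_Titan = 295 × 95.6 / 1.35 = 20890 m.
H_planet X/H_Titan = 40839/20890 = 1.9550.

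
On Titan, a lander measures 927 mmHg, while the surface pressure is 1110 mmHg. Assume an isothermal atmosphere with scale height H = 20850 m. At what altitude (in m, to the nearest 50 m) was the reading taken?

z ≈ 3750 m

Invert the barometric formula: z = H ln(P₀/P).
P₀/P = 1110/927 = 1.1974; ln(1.1974) = 0.18015.
z = 20850 × 0.18015 = 3756.1 m.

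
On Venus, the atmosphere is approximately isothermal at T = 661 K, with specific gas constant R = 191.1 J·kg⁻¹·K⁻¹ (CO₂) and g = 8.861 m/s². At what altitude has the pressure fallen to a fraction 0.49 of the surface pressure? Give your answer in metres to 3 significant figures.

z ≈ 10200 m

Scale height: H = RT/g = 191.1 × 661 / 8.861 = 14255 m.
Set P/P₀ = exp(−z/H) = 0.49, so z = −H ln(0.49).
−ln(0.49) = 0.71335; z = 14255 × 0.71335 = 10169 m.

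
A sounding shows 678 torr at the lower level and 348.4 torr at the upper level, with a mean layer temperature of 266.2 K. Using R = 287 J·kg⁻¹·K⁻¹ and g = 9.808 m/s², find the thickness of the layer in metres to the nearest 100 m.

Hypsometric equation: Δz = (R T̄/g) ln(P₁/P₂).
R T̄/g = 287 × 266.2 / 9.808 = 7789.5 m.
ln(678/348.4) = ln(1.9460) = 0.66578.
Δz = 7789.5 × 0.66578 = 5186.1 m.

Δz ≈ 5200 m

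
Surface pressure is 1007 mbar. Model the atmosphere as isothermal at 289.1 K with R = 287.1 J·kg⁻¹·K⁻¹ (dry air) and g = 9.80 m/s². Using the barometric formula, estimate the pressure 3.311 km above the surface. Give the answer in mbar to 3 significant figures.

Scale height: H = RT/g = 287.1 × 289.1 / 9.80 = 8469.5 m.
Barometric formula: P = P₀ exp(−z/H).
z/H = 3311.0/8469.5 = 0.39093; exp(−0.39093) = 0.67643.
P = 1007 × 0.67643 = 681.17 mbar.

P ≈ 681 mbar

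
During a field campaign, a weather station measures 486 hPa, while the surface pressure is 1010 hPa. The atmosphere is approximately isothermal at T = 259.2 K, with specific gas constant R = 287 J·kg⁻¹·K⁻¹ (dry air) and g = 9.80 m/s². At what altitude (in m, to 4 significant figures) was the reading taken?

z ≈ 5553 m

Scale height: H = RT/g = 287 × 259.2 / 9.80 = 7590.9 m.
Invert the barometric formula: z = H ln(P₀/P).
P₀/P = 1010/486 = 2.0782; ln(2.0782) = 0.73150.
z = 7590.9 × 0.73150 = 5552.7 m.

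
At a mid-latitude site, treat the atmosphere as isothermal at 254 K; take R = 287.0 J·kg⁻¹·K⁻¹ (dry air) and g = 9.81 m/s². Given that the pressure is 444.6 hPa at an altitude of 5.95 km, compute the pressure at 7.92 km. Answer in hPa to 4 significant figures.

P ≈ 341.1 hPa

Scale height: H = RT/g = 287.0 × 254 / 9.81 = 7431.0 m.
Between two levels, P₂ = P₁ exp(−Δz/H) with Δz = z₂ − z₁.
Δz = 7920.0 − 5950.0 = 1970.0 m; Δz/H = 1970.0/7431.0 = 0.26511.
P₂ = 444.6 × exp(−0.26511) = 444.6 × 0.76712 = 341.06 hPa.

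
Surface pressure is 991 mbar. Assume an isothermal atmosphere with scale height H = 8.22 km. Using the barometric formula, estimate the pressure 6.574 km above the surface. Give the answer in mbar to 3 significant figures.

Barometric formula: P = P₀ exp(−z/H).
z/H = 6574.0/8220.0 = 0.79976; exp(−0.79976) = 0.44944.
P = 991 × 0.44944 = 445.40 mbar.

P ≈ 445 mbar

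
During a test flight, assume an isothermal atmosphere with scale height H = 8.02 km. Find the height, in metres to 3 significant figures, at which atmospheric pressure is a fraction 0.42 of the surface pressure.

Set P/P₀ = exp(−z/H) = 0.42, so z = −H ln(0.42).
−ln(0.42) = 0.86750; z = 8020.0 × 0.86750 = 6957.4 m.

z ≈ 6960 m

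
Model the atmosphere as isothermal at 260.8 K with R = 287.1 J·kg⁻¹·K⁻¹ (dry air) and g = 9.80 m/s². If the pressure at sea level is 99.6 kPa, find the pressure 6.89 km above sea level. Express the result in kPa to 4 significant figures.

Scale height: H = RT/g = 287.1 × 260.8 / 9.80 = 7640.4 m.
Barometric formula: P = P₀ exp(−z/H).
z/H = 6890.0/7640.4 = 0.90179; exp(−0.90179) = 0.40584.
P = 99.6 × 0.40584 = 40.422 kPa.

P ≈ 40.42 kPa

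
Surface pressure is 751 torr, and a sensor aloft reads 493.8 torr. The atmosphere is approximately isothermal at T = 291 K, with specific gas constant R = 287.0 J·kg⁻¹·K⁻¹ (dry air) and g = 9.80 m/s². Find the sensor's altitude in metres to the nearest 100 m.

Scale height: H = RT/g = 287.0 × 291 / 9.80 = 8522.1 m.
Invert the barometric formula: z = H ln(P₀/P).
P₀/P = 751/493.8 = 1.5209; ln(1.5209) = 0.41930.
z = 8522.1 × 0.41930 = 3573.3 m.

z ≈ 3600 m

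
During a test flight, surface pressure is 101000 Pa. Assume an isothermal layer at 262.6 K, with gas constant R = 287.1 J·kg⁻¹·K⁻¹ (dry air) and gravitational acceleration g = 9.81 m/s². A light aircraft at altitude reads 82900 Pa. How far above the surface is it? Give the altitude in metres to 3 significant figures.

Scale height: H = RT/g = 287.1 × 262.6 / 9.81 = 7685.3 m.
Invert the barometric formula: z = H ln(P₀/P).
P₀/P = 101000/82900 = 1.2183; ln(1.2183) = 0.19746.
z = 7685.3 × 0.19746 = 1517.5 m.

z ≈ 1520 m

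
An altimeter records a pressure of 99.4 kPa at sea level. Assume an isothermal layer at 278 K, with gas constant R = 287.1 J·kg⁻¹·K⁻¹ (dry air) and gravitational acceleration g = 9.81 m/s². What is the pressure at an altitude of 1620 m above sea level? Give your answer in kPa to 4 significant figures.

Scale height: H = RT/g = 287.1 × 278 / 9.81 = 8136.0 m.
Barometric formula: P = P₀ exp(−z/H).
z/H = 1620.0/8136.0 = 0.19912; exp(−0.19912) = 0.81945.
P = 99.4 × 0.81945 = 81.453 kPa.

P ≈ 81.45 kPa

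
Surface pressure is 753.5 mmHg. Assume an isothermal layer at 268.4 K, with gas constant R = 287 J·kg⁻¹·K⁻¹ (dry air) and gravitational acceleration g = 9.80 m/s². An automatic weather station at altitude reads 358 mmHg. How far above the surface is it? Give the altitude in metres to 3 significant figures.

z ≈ 5850 m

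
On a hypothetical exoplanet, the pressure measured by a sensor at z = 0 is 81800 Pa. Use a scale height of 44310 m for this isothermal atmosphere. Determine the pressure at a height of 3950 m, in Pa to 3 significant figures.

P ≈ 74800 Pa

Barometric formula: P = P₀ exp(−z/H).
z/H = 3950.0/44310 = 0.089145; exp(−0.089145) = 0.91471.
P = 81800 × 0.91471 = 74823 Pa.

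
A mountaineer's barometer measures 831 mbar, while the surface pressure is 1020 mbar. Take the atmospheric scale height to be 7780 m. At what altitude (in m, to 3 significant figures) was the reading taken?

z ≈ 1590 m

Invert the barometric formula: z = H ln(P₀/P).
P₀/P = 1020/831 = 1.2274; ln(1.2274) = 0.20490.
z = 7780.0 × 0.20490 = 1594.1 m.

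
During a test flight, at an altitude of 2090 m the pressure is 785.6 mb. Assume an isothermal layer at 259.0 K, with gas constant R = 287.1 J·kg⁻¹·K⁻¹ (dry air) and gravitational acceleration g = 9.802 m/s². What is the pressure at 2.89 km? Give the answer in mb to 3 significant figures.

P ≈ 707 mb

Scale height: H = RT/g = 287.1 × 259.0 / 9.802 = 7586.1 m.
Between two levels, P₂ = P₁ exp(−Δz/H) with Δz = z₂ − z₁.
Δz = 2890.0 − 2090.0 = 800.00 m; Δz/H = 800.00/7586.1 = 0.10546.
P₂ = 785.6 × exp(−0.10546) = 785.6 × 0.89991 = 706.97 mb.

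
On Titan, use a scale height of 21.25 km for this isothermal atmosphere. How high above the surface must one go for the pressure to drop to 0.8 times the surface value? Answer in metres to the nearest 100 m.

Set P/P₀ = exp(−z/H) = 0.8, so z = −H ln(0.8).
−ln(0.8) = 0.22314; z = 21250 × 0.22314 = 4741.7 m.

z ≈ 4700 m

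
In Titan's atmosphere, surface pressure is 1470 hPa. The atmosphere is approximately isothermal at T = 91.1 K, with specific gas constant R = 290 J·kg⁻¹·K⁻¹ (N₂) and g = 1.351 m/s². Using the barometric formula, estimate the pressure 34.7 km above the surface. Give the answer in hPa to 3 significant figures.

Scale height: H = RT/g = 290 × 91.1 / 1.351 = 19555 m.
Barometric formula: P = P₀ exp(−z/H).
z/H = 34700/19555 = 1.7745; exp(−1.7745) = 0.16957.
P = 1470 × 0.16957 = 249.27 hPa.

P ≈ 249 hPa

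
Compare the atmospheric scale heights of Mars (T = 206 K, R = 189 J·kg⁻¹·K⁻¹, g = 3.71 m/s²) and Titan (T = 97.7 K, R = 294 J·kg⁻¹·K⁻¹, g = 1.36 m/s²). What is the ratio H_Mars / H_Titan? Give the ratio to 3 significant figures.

H = RT/g for each body.
H_Mars = 189 × 206 / 3.71 = 10494 m.
H_Titan = 294 × 97.7 / 1.36 = 21120 m.
H_Mars/H_Titan = 10494/21120 = 0.49688.

H_Mars/H_Titan ≈ 0.497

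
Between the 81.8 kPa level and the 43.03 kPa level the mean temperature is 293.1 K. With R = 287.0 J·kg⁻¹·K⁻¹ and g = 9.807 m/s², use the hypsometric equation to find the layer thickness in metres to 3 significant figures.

Δz ≈ 5510 m

Hypsometric equation: Δz = (R T̄/g) ln(P₁/P₂).
R T̄/g = 287.0 × 293.1 / 9.807 = 8577.5 m.
ln(81.8/43.03) = ln(1.9010) = 0.64238.
Δz = 8577.5 × 0.64238 = 5510.0 m.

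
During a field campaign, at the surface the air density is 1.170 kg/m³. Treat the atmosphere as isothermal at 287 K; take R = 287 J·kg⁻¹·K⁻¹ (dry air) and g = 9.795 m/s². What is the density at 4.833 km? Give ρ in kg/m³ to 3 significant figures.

Scale height: H = RT/g = 287 × 287 / 9.795 = 8409.3 m.
In an isothermal atmosphere, density decays like pressure: ρ = ρ₀ exp(−z/H).
z/H = 4833.0/8409.3 = 0.57472; exp(−0.57472) = 0.56286.
ρ = 1.170 × 0.56286 = 0.65855 kg/m³.

ρ ≈ 0.659 kg/m³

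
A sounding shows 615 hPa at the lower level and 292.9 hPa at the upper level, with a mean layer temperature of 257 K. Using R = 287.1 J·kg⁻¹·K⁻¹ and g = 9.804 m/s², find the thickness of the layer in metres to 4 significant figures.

Δz ≈ 5583 m

Hypsometric equation: Δz = (R T̄/g) ln(P₁/P₂).
R T̄/g = 287.1 × 257 / 9.804 = 7526.0 m.
ln(615/292.9) = ln(2.0997) = 0.74179.
Δz = 7526.0 × 0.74179 = 5582.7 m.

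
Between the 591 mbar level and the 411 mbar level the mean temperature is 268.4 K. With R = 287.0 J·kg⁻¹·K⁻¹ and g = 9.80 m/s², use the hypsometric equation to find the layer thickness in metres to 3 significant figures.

Δz ≈ 2860 m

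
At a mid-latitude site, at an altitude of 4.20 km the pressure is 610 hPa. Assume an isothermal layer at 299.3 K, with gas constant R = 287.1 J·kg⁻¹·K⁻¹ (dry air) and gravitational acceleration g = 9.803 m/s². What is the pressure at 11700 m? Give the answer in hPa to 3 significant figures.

Scale height: H = RT/g = 287.1 × 299.3 / 9.803 = 8765.6 m.
Between two levels, P₂ = P₁ exp(−Δz/H) with Δz = z₂ − z₁.
Δz = 11700 − 4200.0 = 7500.0 m; Δz/H = 7500.0/8765.6 = 0.85562.
P₂ = 610 × exp(−0.85562) = 610 × 0.42502 = 259.26 hPa.

P ≈ 259 hPa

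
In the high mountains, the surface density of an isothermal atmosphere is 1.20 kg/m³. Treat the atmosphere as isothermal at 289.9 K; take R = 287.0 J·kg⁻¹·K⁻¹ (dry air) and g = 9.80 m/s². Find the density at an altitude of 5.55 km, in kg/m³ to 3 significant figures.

ρ ≈ 0.624 kg/m³

Scale height: H = RT/g = 287.0 × 289.9 / 9.80 = 8489.9 m.
In an isothermal atmosphere, density decays like pressure: ρ = ρ₀ exp(−z/H).
z/H = 5550.0/8489.9 = 0.65372; exp(−0.65372) = 0.52011.
ρ = 1.20 × 0.52011 = 0.62413 kg/m³.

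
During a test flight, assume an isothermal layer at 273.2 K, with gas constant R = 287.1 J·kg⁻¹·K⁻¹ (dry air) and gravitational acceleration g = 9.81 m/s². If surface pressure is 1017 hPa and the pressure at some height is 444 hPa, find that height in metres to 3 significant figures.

Scale height: H = RT/g = 287.1 × 273.2 / 9.81 = 7995.5 m.
Invert the barometric formula: z = H ln(P₀/P).
P₀/P = 1017/444 = 2.2905; ln(2.2905) = 0.82877.
z = 7995.5 × 0.82877 = 6626.4 m.

z ≈ 6630 m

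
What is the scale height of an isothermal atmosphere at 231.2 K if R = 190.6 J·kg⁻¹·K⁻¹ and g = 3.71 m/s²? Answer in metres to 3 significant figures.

H ≈ 11900 m

The scale height of an isothermal atmosphere is H = RT/g.
H = 190.6 × 231.2 / 3.71 = 44067/3.71 = 11878 m.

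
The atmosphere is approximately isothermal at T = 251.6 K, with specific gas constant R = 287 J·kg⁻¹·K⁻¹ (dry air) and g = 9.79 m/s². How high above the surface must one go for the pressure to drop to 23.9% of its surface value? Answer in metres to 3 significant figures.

z ≈ 10600 m

Scale height: H = RT/g = 287 × 251.6 / 9.79 = 7375.8 m.
Set P/P₀ = exp(−z/H) = 0.239, so z = −H ln(0.239).
−ln(0.239) = 1.4313; z = 7375.8 × 1.4313 = 10557 m.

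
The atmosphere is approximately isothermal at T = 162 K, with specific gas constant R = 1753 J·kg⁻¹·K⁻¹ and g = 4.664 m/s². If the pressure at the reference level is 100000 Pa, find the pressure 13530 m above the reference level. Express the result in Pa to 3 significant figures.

P ≈ 80100 Pa

Scale height: H = RT/g = 1753 × 162 / 4.664 = 60889 m.
Barometric formula: P = P₀ exp(−z/H).
z/H = 13530/60889 = 0.22221; exp(−0.22221) = 0.80075.
P = 100000 × 0.80075 = 80075 Pa.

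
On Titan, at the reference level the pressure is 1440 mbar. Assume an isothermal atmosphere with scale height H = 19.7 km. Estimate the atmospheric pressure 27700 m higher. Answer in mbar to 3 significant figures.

P ≈ 353 mbar

Barometric formula: P = P₀ exp(−z/H).
z/H = 27700/19700 = 1.4061; exp(−1.4061) = 0.24510.
P = 1440 × 0.24510 = 352.94 mbar.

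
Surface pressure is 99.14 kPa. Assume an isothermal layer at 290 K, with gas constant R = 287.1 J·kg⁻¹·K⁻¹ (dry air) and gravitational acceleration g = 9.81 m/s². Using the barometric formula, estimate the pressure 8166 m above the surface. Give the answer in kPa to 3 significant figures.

Scale height: H = RT/g = 287.1 × 290 / 9.81 = 8487.2 m.
Barometric formula: P = P₀ exp(−z/H).
z/H = 8166.0/8487.2 = 0.96215; exp(−0.96215) = 0.38207.
P = 99.14 × 0.38207 = 37.878 kPa.

P ≈ 37.9 kPa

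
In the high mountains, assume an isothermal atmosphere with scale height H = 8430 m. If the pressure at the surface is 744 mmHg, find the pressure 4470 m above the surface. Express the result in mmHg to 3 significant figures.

Barometric formula: P = P₀ exp(−z/H).
z/H = 4470.0/8430.0 = 0.53025; exp(−0.53025) = 0.58846.
P = 744 × 0.58846 = 437.81 mmHg.

P ≈ 438 mmHg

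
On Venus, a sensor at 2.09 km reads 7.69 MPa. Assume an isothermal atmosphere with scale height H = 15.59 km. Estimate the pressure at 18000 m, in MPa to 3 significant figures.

P ≈ 2.77 MPa

Between two levels, P₂ = P₁ exp(−Δz/H) with Δz = z₂ − z₁.
Δz = 18000 − 2090.0 = 15910 m; Δz/H = 15910/15590 = 1.0205.
P₂ = 7.69 × exp(−1.0205) = 7.69 × 0.36041 = 2.7716 MPa.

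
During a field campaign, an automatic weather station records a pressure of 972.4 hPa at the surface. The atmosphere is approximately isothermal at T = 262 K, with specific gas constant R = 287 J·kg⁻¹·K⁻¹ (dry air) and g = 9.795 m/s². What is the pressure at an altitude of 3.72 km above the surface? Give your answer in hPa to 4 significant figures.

Scale height: H = RT/g = 287 × 262 / 9.795 = 7676.8 m.
Barometric formula: P = P₀ exp(−z/H).
z/H = 3720.0/7676.8 = 0.48458; exp(−0.48458) = 0.61596.
P = 972.4 × 0.61596 = 598.96 hPa.

P ≈ 599.0 hPa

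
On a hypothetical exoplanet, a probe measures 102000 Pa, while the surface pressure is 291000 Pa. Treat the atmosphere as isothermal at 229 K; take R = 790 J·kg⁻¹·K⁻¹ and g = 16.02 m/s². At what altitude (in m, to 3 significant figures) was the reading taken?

z ≈ 11800 m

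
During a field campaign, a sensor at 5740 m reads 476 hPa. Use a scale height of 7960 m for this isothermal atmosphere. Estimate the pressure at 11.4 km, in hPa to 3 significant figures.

Between two levels, P₂ = P₁ exp(−Δz/H) with Δz = z₂ − z₁.
Δz = 11400 − 5740.0 = 5660.0 m; Δz/H = 5660.0/7960.0 = 0.71106.
P₂ = 476 × exp(−0.71106) = 476 × 0.49112 = 233.77 hPa.

P ≈ 234 hPa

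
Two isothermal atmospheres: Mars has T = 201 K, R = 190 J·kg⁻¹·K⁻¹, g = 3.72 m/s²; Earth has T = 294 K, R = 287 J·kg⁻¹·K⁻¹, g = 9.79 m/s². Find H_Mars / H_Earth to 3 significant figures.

H = RT/g for each body.
H_Mars = 190 × 201 / 3.72 = 10266 m.
H_Earth = 287 × 294 / 9.79 = 8618.8 m.
H_Mars/H_Earth = 10266/8618.8 = 1.1911.

H_Mars/H_Earth ≈ 1.19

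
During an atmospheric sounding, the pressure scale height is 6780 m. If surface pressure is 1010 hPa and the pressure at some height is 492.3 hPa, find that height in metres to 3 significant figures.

z ≈ 4870 m

Invert the barometric formula: z = H ln(P₀/P).
P₀/P = 1010/492.3 = 2.0516; ln(2.0516) = 0.71862.
z = 6780.0 × 0.71862 = 4872.2 m.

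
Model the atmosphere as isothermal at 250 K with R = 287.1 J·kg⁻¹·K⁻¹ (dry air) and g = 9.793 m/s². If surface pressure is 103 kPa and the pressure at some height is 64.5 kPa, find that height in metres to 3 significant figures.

Scale height: H = RT/g = 287.1 × 250 / 9.793 = 7329.2 m.
Invert the barometric formula: z = H ln(P₀/P).
P₀/P = 103/64.5 = 1.5969; ln(1.5969) = 0.46806.
z = 7329.2 × 0.46806 = 3430.5 m.

z ≈ 3430 m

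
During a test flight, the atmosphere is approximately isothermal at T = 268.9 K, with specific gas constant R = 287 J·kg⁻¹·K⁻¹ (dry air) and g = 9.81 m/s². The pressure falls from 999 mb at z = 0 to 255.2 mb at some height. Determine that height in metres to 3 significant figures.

z ≈ 10700 m

Scale height: H = RT/g = 287 × 268.9 / 9.81 = 7866.9 m.
Invert the barometric formula: z = H ln(P₀/P).
P₀/P = 999/255.2 = 3.9146; ln(3.9146) = 1.3647.
z = 7866.9 × 1.3647 = 10736 m.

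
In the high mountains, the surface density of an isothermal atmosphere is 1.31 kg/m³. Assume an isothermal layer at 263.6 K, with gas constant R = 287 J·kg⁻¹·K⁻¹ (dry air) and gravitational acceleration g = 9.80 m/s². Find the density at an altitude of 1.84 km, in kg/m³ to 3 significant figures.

ρ ≈ 1.03 kg/m³

Scale height: H = RT/g = 287 × 263.6 / 9.80 = 7719.7 m.
In an isothermal atmosphere, density decays like pressure: ρ = ρ₀ exp(−z/H).
z/H = 1840.0/7719.7 = 0.23835; exp(−0.23835) = 0.78793.
ρ = 1.31 × 0.78793 = 1.0322 kg/m³.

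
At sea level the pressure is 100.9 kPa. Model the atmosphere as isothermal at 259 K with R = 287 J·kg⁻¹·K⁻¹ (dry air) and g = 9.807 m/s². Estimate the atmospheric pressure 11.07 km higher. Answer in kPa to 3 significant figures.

P ≈ 23.4 kPa

Scale height: H = RT/g = 287 × 259 / 9.807 = 7579.6 m.
Barometric formula: P = P₀ exp(−z/H).
z/H = 11070/7579.6 = 1.4605; exp(−1.4605) = 0.23212.
P = 100.9 × 0.23212 = 23.421 kPa.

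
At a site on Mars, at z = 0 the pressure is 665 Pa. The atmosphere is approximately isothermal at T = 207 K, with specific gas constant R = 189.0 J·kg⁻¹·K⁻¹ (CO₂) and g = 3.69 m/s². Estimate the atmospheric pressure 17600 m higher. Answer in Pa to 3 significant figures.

P ≈ 126 Pa

Scale height: H = RT/g = 189.0 × 207 / 3.69 = 10602 m.
Barometric formula: P = P₀ exp(−z/H).
z/H = 17600/10602 = 1.6601; exp(−1.6601) = 0.19012.
P = 665 × 0.19012 = 126.43 Pa.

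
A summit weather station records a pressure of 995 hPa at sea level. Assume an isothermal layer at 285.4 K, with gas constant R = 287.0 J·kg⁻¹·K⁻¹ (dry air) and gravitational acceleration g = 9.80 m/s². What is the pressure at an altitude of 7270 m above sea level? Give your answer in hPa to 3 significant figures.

P ≈ 417 hPa

Scale height: H = RT/g = 287.0 × 285.4 / 9.80 = 8358.1 m.
Barometric formula: P = P₀ exp(−z/H).
z/H = 7270.0/8358.1 = 0.86981; exp(−0.86981) = 0.41903.
P = 995 × 0.41903 = 416.93 hPa.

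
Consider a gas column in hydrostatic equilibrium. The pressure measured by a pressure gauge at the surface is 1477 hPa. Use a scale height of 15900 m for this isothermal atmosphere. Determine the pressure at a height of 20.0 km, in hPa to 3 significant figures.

Barometric formula: P = P₀ exp(−z/H).
z/H = 20000/15900 = 1.2579; exp(−1.2579) = 0.28425.
P = 1477 × 0.28425 = 419.84 hPa.

P ≈ 420 hPa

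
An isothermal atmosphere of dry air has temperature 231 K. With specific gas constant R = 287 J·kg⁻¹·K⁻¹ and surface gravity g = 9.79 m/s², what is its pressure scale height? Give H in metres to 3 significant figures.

The scale height of an isothermal atmosphere is H = RT/g.
H = 287 × 231 / 9.79 = 66297/9.79 = 6771.9 m.

H ≈ 6770 m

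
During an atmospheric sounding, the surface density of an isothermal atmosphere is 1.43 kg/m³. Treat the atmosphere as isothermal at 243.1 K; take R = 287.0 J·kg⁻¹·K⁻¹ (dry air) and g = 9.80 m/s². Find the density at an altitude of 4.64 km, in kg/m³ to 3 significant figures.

Scale height: H = RT/g = 287.0 × 243.1 / 9.80 = 7119.4 m.
In an isothermal atmosphere, density decays like pressure: ρ = ρ₀ exp(−z/H).
z/H = 4640.0/7119.4 = 0.65174; exp(−0.65174) = 0.52114.
ρ = 1.43 × 0.52114 = 0.74523 kg/m³.

ρ ≈ 0.745 kg/m³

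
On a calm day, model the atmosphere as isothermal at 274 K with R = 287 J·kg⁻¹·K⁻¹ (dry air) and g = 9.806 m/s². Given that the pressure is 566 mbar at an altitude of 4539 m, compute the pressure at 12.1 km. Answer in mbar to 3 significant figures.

Scale height: H = RT/g = 287 × 274 / 9.806 = 8019.4 m.
Between two levels, P₂ = P₁ exp(−Δz/H) with Δz = z₂ − z₁.
Δz = 12100 − 4539.0 = 7561.0 m; Δz/H = 7561.0/8019.4 = 0.94284.
P₂ = 566 × exp(−0.94284) = 566 × 0.38952 = 220.47 mbar.

P ≈ 220 mbar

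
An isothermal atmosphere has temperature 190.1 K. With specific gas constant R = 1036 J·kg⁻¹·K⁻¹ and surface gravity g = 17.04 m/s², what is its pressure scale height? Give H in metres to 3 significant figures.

H ≈ 11600 m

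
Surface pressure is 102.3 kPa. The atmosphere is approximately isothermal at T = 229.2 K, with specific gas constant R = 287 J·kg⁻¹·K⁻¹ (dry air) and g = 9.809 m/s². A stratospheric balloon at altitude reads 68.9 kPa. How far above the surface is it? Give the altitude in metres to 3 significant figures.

z ≈ 2650 m

Scale height: H = RT/g = 287 × 229.2 / 9.809 = 6706.1 m.
Invert the barometric formula: z = H ln(P₀/P).
P₀/P = 102.3/68.9 = 1.4848; ln(1.4848) = 0.39528.
z = 6706.1 × 0.39528 = 2650.8 m.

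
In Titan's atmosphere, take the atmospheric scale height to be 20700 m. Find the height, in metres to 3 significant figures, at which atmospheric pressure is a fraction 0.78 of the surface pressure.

z ≈ 5140 m

Set P/P₀ = exp(−z/H) = 0.78, so z = −H ln(0.78).
−ln(0.78) = 0.24846; z = 20700 × 0.24846 = 5143.1 m.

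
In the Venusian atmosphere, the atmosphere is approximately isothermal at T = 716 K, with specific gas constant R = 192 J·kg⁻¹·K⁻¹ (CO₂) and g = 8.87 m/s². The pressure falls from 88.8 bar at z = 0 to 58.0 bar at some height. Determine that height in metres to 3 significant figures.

Scale height: H = RT/g = 192 × 716 / 8.87 = 15499 m.
Invert the barometric formula: z = H ln(P₀/P).
P₀/P = 88.8/58.0 = 1.5310; ln(1.5310) = 0.42592.
z = 15499 × 0.42592 = 6601.3 m.

z ≈ 6600 m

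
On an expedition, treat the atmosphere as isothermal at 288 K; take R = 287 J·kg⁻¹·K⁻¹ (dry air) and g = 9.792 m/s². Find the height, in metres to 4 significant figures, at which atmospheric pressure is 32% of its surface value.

z ≈ 9618 m

Scale height: H = RT/g = 287 × 288 / 9.792 = 8441.2 m.
Set P/P₀ = exp(−z/H) = 0.32, so z = −H ln(0.32).
−ln(0.32) = 1.1394; z = 8441.2 × 1.1394 = 9617.9 m.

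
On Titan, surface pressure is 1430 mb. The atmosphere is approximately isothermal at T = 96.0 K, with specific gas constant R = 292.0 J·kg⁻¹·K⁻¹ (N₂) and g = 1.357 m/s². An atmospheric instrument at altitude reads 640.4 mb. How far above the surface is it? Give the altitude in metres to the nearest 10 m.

Scale height: H = RT/g = 292.0 × 96.0 / 1.357 = 20657 m.
Invert the barometric formula: z = H ln(P₀/P).
P₀/P = 1430/640.4 = 2.2330; ln(2.2330) = 0.80335.
z = 20657 × 0.80335 = 16595 m.

z ≈ 16590 m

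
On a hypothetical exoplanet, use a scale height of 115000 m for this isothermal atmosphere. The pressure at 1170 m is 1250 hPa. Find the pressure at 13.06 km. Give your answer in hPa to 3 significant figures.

P ≈ 1130 hPa

Between two levels, P₂ = P₁ exp(−Δz/H) with Δz = z₂ − z₁.
Δz = 13060 − 1170.0 = 11890 m; Δz/H = 11890/115000 = 0.10339.
P₂ = 1250 × exp(−0.10339) = 1250 × 0.90178 = 1127.2 hPa.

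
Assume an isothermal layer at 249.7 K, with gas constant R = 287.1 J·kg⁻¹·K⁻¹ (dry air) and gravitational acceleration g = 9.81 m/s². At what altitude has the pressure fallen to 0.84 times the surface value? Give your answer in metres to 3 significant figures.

z ≈ 1270 m

Scale height: H = RT/g = 287.1 × 249.7 / 9.81 = 7307.7 m.
Set P/P₀ = exp(−z/H) = 0.84, so z = −H ln(0.84).
−ln(0.84) = 0.17435; z = 7307.7 × 0.17435 = 1274.1 m.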